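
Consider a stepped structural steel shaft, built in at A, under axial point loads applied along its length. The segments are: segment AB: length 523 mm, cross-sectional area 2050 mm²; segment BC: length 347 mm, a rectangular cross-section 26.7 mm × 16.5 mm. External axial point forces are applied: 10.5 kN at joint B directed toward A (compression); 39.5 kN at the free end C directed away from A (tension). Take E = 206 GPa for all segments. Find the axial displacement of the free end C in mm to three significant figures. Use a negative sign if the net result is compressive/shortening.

Internal axial forces (sectioning from the free end, tension +): N_BC = 39.5 kN, N_AB = 29 kN.
A_BC = 440.6 mm².
δ_AB = 29000·523/(2050·206000) = 0.03592 mm
δ_BC = 39500·347/(440.6·206000) = 0.151 mm
δ = Σδ_i = 0.1869 mm.

0.187 mm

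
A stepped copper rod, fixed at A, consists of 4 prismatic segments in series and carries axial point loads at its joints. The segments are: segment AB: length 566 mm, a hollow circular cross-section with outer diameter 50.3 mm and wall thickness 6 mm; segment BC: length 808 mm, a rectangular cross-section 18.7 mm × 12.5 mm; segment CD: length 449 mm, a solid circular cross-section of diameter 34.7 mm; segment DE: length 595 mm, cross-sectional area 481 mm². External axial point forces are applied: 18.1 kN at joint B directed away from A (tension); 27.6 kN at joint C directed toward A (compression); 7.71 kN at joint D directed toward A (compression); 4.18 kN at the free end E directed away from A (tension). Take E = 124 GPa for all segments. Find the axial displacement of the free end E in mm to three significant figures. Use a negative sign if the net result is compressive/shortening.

Internal axial forces (sectioning from the free end, tension +): N_DE = 4.18 kN, N_CD = -3.53 kN, N_BC = -31.13 kN, N_AB = -13.03 kN.
A_AB = 835 mm².
A_BC = 233.8 mm².
A_CD = 945.7 mm².
δ_AB = -13030·566/(835·124000) = -0.07123 mm
δ_BC = -31130·808/(233.8·124000) = -0.8678 mm
δ_CD = -3530·449/(945.7·124000) = -0.01352 mm
δ_DE = 4180·595/(481·124000) = 0.0417 mm
δ = Σδ_i = -0.9108 mm.

-0.911 mm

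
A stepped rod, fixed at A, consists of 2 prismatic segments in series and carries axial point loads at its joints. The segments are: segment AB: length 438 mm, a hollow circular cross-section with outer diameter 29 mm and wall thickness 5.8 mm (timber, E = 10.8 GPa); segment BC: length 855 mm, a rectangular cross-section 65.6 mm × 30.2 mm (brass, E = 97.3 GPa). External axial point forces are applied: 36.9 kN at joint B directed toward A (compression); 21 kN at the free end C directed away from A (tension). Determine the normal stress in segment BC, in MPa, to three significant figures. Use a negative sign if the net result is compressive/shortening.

10.6 MPa

Internal axial forces (sectioning from the free end, tension +): N_BC = 21 kN, N_AB = -15.9 kN.
A_BC = 1981 mm².
σ_BC = N_BC/A_BC = 21000/1981 = 10.6 MPa.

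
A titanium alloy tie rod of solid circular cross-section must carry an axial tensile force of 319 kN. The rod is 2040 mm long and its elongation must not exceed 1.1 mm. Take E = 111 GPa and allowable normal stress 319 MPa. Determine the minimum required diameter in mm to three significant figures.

Required area A ≥ P/σ_allow = 319000/319 = 1000 mm².
For a solid circular section, d ≥ √(4A/π) = 35.68 mm.
Elongation limit: A ≥ PL/(Eδ_allow) = 319000·2040/(111000·1.1) = 5330 mm² ⇒ d ≥ 82.38 mm.
The elongation limit governs.

82.4 mm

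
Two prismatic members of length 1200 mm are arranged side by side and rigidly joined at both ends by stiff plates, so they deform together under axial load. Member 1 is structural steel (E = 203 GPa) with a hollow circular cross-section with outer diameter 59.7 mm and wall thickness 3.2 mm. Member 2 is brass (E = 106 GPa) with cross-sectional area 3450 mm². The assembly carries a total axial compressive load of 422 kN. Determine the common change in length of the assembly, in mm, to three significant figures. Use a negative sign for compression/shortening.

-1.05 mm

A_1 = 568 mm².
Equal strain + equilibrium ⇒ each member carries load in proportion to AE: A₁E₁ = 115300000 N, A₂E₂ = 365700000 N, ΣAE = 481000000 N.
δ = PL/ΣAE = -422000·1200/481000000 = -1.053 mm.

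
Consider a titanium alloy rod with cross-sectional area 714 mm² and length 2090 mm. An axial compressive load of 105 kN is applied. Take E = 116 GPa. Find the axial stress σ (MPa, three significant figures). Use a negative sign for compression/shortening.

σ = N/A = -105000/714 = -147.1 MPa.

-147 MPa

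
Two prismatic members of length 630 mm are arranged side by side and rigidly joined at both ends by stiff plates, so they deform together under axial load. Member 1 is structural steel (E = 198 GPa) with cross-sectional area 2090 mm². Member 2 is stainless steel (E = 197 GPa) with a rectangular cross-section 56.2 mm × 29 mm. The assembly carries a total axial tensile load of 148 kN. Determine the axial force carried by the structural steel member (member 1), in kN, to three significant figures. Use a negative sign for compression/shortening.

A_2 = 1630 mm².
Equal strain + equilibrium ⇒ each member carries load in proportion to AE: A₁E₁ = 413800000 N, A₂E₂ = 321100000 N, ΣAE = 734900000 N.
F₁ = P·A₁E₁/ΣAE = 148000·413800000/734900000 = 83340 N.

83.3 kN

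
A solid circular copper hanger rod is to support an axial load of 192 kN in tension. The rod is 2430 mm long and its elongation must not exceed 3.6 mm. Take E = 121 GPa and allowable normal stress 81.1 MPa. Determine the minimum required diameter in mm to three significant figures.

Required area A ≥ P/σ_allow = 192000/81.1 = 2367 mm².
For a solid circular section, d ≥ √(4A/π) = 54.9 mm.
Elongation limit: A ≥ PL/(Eδ_allow) = 192000·2430/(121000·3.6) = 1071 mm² ⇒ d ≥ 36.93 mm.
The stress limit governs.

54.9 mm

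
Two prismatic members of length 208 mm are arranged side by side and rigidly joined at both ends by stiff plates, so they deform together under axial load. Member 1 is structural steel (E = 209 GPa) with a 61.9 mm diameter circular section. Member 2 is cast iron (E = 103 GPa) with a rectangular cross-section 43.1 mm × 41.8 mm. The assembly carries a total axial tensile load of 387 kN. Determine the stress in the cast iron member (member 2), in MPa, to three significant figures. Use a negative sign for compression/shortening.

48.9 MPa

A_1 = 3009 mm².
A_2 = 1802 mm².
Equal strain + equilibrium ⇒ each member carries load in proportion to AE: A₁E₁ = 629000000 N, A₂E₂ = 185600000 N, ΣAE = 814500000 N.
σ₂ = P·E₂/ΣAE = 387000·103000/814500000 = 48.94 MPa.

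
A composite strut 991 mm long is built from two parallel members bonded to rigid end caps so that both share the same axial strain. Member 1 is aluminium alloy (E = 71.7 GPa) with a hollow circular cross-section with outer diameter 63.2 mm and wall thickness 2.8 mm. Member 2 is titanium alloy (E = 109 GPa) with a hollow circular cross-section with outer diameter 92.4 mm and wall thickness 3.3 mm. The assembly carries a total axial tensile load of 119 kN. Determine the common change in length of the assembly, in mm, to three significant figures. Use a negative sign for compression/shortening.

A_1 = 531.3 mm².
A_2 = 923.7 mm².
Equal strain + equilibrium ⇒ each member carries load in proportion to AE: A₁E₁ = 38090000 N, A₂E₂ = 100700000 N, ΣAE = 138800000 N.
δ = PL/ΣAE = 119000·991/138800000 = 0.8498 mm.

0.850 mm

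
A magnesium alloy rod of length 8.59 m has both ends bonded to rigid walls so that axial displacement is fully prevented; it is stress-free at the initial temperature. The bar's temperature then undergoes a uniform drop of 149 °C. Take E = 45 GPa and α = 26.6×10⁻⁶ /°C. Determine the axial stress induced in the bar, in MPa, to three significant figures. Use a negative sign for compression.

178 MPa

Free thermal expansion αLΔT = 26.6e-6 · 8590 · -149 = -34.05 mm.
The walls impose strain ε = −(-34.05)/8590 = 3.9634e-03; σ = Eε = 45000 · 3.9634e-03 = 178.4 MPa.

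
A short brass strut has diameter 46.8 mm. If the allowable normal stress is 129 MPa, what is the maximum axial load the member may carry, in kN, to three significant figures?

222 kN

A = 1720 mm².
P_max = σ_allow · A = 129 · 1720 = 221900 N = 221.9 kN.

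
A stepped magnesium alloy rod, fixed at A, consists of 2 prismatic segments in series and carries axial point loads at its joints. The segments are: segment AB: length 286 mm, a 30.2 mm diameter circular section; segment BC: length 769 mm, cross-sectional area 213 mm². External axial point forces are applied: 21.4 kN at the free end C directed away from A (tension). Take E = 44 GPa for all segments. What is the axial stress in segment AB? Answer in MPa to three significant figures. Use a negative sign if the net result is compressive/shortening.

29.9 MPa

Internal axial forces (sectioning from the free end, tension +): N_BC = 21.4 kN, N_AB = 21.4 kN.
A_AB = 716.3 mm².
σ_AB = N_AB/A_AB = 21400/716.3 = 29.88 MPa.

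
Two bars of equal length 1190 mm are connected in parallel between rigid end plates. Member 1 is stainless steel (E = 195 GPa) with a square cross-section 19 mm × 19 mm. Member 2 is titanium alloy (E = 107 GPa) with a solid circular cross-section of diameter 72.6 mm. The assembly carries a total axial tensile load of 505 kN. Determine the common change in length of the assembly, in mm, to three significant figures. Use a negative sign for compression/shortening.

1.17 mm

A_1 = 361 mm².
A_2 = 4140 mm².
Equal strain + equilibrium ⇒ each member carries load in proportion to AE: A₁E₁ = 70400000 N, A₂E₂ = 442900000 N, ΣAE = 513300000 N.
δ = PL/ΣAE = 505000·1190/513300000 = 1.171 mm.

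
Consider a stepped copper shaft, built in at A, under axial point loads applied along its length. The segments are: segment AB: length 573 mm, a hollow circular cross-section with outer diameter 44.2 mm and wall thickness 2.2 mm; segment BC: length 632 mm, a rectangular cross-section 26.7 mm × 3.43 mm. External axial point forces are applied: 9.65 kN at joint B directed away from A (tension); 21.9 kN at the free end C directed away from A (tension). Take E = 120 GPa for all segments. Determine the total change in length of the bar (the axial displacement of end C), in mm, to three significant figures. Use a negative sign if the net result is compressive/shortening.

1.78 mm

Internal axial forces (sectioning from the free end, tension +): N_BC = 21.9 kN, N_AB = 31.55 kN.
A_AB = 290.3 mm².
A_BC = 91.58 mm².
δ_AB = 31550·573/(290.3·120000) = 0.519 mm
δ_BC = 21900·632/(91.58·120000) = 1.259 mm
δ = Σδ_i = 1.778 mm.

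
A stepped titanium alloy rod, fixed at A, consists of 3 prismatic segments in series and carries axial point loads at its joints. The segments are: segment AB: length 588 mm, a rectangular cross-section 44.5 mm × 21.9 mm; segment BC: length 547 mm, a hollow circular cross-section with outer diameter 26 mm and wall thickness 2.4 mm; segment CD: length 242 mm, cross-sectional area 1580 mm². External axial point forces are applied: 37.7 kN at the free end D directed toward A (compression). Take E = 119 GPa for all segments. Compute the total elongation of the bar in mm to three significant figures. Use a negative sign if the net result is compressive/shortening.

Internal axial forces (sectioning from the free end, tension +): N_CD = -37.7 kN, N_BC = -37.7 kN, N_AB = -37.7 kN.
A_AB = 974.5 mm².
A_BC = 177.9 mm².
δ_AB = -37700·588/(974.5·119000) = -0.1911 mm
δ_BC = -37700·547/(177.9·119000) = -0.9739 mm
δ_CD = -37700·242/(1580·119000) = -0.04852 mm
δ = Σδ_i = -1.214 mm.

-1.21 mm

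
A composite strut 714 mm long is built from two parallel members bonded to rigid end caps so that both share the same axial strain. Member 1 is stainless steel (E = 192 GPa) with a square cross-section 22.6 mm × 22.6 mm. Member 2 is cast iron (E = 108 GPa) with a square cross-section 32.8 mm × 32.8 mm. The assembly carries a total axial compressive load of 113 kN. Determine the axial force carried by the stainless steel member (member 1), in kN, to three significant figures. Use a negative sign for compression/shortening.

-51.7 kN

A_1 = 510.8 mm².
A_2 = 1076 mm².
Equal strain + equilibrium ⇒ each member carries load in proportion to AE: A₁E₁ = 98070000 N, A₂E₂ = 116200000 N, ΣAE = 214300000 N.
F₁ = P·A₁E₁/ΣAE = -113000·98070000/214300000 = -51720 N.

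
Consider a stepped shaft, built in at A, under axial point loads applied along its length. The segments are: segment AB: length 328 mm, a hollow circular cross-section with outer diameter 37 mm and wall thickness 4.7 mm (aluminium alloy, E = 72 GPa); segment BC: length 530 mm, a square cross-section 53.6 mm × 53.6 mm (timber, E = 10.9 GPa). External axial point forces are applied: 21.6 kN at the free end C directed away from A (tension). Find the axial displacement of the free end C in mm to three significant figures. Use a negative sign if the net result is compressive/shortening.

0.572 mm

Internal axial forces (sectioning from the free end, tension +): N_BC = 21.6 kN, N_AB = 21.6 kN.
A_AB = 476.9 mm².
A_BC = 2873 mm².
δ_AB = 21600·328/(476.9·72000) = 0.2063 mm
δ_BC = 21600·530/(2873·10900) = 0.3656 mm
δ = Σδ_i = 0.5719 mm.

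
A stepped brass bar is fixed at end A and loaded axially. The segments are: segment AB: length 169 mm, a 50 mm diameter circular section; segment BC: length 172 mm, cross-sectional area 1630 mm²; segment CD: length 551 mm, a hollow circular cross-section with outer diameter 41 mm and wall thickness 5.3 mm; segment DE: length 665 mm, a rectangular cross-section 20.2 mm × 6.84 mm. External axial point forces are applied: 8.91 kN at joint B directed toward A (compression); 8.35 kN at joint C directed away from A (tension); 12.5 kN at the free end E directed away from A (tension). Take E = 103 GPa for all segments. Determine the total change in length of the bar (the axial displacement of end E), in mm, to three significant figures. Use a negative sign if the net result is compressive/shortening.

Internal axial forces (sectioning from the free end, tension +): N_DE = 12.5 kN, N_CD = 12.5 kN, N_BC = 20.85 kN, N_AB = 11.94 kN.
A_AB = 1963 mm².
A_CD = 594.4 mm².
A_DE = 138.2 mm².
δ_AB = 11940·169/(1963·103000) = 0.009978 mm
δ_BC = 20850·172/(1630·103000) = 0.02136 mm
δ_CD = 12500·551/(594.4·103000) = 0.1125 mm
δ_DE = 12500·665/(138.2·103000) = 0.5841 mm
δ = Σδ_i = 0.7279 mm.

0.728 mm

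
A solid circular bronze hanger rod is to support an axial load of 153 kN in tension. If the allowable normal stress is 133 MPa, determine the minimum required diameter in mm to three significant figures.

Required area A ≥ P/σ_allow = 153000/133 = 1150 mm².
For a solid circular section, d ≥ √(4A/π) = 38.27 mm.

38.3 mm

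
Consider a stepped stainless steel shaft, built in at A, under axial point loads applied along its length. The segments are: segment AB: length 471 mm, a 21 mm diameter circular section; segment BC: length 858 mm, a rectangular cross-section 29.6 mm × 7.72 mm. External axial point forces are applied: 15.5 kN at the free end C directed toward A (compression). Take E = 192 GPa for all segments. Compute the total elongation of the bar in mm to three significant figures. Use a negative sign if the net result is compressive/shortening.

Internal axial forces (sectioning from the free end, tension +): N_BC = -15.5 kN, N_AB = -15.5 kN.
A_AB = 346.4 mm².
A_BC = 228.5 mm².
δ_AB = -15500·471/(346.4·192000) = -0.1098 mm
δ_BC = -15500·858/(228.5·192000) = -0.3031 mm
δ = Σδ_i = -0.4129 mm.

-0.413 mm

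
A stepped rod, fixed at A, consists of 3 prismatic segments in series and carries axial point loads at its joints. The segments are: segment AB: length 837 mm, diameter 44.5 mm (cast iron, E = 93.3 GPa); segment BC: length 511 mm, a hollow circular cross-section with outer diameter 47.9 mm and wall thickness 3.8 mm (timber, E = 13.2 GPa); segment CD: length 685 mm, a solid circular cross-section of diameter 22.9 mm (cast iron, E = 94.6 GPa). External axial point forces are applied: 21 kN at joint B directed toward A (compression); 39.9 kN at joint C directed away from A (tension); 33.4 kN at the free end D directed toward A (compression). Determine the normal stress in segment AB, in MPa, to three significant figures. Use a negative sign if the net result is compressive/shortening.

-9.32 MPa

Internal axial forces (sectioning from the free end, tension +): N_CD = -33.4 kN, N_BC = 6.5 kN, N_AB = -14.5 kN.
A_AB = 1555 mm².
σ_AB = N_AB/A_AB = -14500/1555 = -9.323 MPa.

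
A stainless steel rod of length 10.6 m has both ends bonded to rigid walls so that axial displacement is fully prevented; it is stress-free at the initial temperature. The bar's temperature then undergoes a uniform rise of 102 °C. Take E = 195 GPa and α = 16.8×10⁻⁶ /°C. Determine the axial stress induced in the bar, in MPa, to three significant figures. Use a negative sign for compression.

Free thermal expansion αLΔT = 16.8e-6 · 10600 · 102 = 18.16 mm.
The walls impose strain ε = −(18.16)/10600 = -1.7136e-03; σ = Eε = 195000 · -1.7136e-03 = -334.2 MPa.

-334 MPa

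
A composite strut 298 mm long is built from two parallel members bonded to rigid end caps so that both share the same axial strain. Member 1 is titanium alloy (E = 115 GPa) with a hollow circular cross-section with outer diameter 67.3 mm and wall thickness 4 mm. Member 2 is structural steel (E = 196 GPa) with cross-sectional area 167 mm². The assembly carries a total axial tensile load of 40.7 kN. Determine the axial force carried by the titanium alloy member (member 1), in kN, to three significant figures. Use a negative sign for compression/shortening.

A_1 = 795.5 mm².
Equal strain + equilibrium ⇒ each member carries load in proportion to AE: A₁E₁ = 91480000 N, A₂E₂ = 32730000 N, ΣAE = 124200000 N.
F₁ = P·A₁E₁/ΣAE = 40700·91480000/124200000 = 29970 N.

30.0 kN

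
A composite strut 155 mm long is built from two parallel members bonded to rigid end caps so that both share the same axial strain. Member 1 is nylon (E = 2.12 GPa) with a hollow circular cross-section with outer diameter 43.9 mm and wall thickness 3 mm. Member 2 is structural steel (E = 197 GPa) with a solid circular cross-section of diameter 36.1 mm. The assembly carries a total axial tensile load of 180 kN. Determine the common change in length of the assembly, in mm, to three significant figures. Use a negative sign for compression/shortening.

0.138 mm

A_1 = 385.5 mm².
A_2 = 1024 mm².
Equal strain + equilibrium ⇒ each member carries load in proportion to AE: A₁E₁ = 817200 N, A₂E₂ = 201600000 N, ΣAE = 202500000 N.
δ = PL/ΣAE = 180000·155/202500000 = 0.1378 mm.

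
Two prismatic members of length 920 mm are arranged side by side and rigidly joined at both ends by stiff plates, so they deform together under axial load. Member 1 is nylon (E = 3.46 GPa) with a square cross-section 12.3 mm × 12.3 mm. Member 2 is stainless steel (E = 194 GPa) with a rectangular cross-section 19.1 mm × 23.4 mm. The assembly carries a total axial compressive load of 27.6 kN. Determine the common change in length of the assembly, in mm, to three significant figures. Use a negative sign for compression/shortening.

A_1 = 151.3 mm².
A_2 = 446.9 mm².
Equal strain + equilibrium ⇒ each member carries load in proportion to AE: A₁E₁ = 523500 N, A₂E₂ = 86710000 N, ΣAE = 87230000 N.
δ = PL/ΣAE = -27600·920/87230000 = -0.2911 mm.

-0.291 mm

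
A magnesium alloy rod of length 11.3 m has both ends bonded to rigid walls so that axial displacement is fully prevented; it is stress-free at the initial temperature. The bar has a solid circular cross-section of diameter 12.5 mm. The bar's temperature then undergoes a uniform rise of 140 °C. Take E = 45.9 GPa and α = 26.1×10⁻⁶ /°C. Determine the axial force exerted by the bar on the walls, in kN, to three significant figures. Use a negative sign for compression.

-20.6 kN

Free thermal expansion αLΔT = 26.1e-6 · 11300 · 140 = 41.29 mm.
The walls impose strain ε = −(41.29)/11300 = -3.6540e-03; σ = Eε = 45900 · -3.6540e-03 = -167.7 MPa.
Wall reaction R = σ·A = -167.7·122.7 = -20580 N = -20.58 kN.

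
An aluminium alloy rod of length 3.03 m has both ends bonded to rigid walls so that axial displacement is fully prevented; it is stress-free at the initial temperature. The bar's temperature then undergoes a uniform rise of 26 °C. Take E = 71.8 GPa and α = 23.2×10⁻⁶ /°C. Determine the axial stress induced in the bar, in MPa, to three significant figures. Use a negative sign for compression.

Free thermal expansion αLΔT = 23.2e-6 · 3030 · 26 = 1.828 mm.
The walls impose strain ε = −(1.828)/3030 = -6.0320e-04; σ = Eε = 71800 · -6.0320e-04 = -43.31 MPa.

-43.3 MPa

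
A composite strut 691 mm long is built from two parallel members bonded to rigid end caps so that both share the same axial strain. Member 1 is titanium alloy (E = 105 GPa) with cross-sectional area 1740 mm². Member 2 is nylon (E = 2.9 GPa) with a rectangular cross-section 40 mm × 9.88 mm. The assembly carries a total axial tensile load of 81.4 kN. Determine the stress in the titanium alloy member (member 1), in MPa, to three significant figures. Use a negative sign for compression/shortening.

46.5 MPa

A_2 = 395.2 mm².
Equal strain + equilibrium ⇒ each member carries load in proportion to AE: A₁E₁ = 182700000 N, A₂E₂ = 1146000 N, ΣAE = 183800000 N.
σ₁ = P·E₁/ΣAE = 81400·105000/183800000 = 46.49 MPa.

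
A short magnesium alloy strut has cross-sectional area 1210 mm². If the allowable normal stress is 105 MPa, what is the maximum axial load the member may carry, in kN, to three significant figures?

127 kN

P_max = σ_allow · A = 105 · 1210 = 127000 N = 127 kN.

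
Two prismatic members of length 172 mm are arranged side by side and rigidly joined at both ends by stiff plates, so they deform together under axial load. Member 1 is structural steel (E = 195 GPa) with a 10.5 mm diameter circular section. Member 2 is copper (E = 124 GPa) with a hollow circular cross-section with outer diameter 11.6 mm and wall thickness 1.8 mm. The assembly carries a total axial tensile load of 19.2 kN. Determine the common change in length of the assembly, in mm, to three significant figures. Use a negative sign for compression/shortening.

A_1 = 86.59 mm².
A_2 = 55.42 mm².
Equal strain + equilibrium ⇒ each member carries load in proportion to AE: A₁E₁ = 16890000 N, A₂E₂ = 6872000 N, ΣAE = 23760000 N.
δ = PL/ΣAE = 19200·172/23760000 = 0.139 mm.

0.139 mm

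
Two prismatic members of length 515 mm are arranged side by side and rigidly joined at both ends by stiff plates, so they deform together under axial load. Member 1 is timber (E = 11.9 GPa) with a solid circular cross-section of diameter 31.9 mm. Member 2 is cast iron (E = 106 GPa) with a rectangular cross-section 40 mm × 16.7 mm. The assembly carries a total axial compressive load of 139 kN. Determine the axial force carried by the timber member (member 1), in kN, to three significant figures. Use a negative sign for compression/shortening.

A_1 = 799.2 mm².
A_2 = 668 mm².
Equal strain + equilibrium ⇒ each member carries load in proportion to AE: A₁E₁ = 9511000 N, A₂E₂ = 70810000 N, ΣAE = 80320000 N.
F₁ = P·A₁E₁/ΣAE = -139000·9511000/80320000 = -16460 N.

-16.5 kN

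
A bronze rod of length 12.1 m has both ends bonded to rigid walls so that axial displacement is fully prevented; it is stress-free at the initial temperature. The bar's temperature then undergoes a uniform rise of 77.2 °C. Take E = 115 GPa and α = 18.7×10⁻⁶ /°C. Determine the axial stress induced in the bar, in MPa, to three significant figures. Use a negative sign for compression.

-166 MPa

Free thermal expansion αLΔT = 18.7e-6 · 12100 · 77.2 = 17.47 mm.
The walls impose strain ε = −(17.47)/12100 = -1.4436e-03; σ = Eε = 115000 · -1.4436e-03 = -166 MPa.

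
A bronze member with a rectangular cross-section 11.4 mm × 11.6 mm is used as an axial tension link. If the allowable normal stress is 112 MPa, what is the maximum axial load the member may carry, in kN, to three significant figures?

14.8 kN

A = 132.2 mm².
P_max = σ_allow · A = 112 · 132.2 = 14810 N = 14.81 kN.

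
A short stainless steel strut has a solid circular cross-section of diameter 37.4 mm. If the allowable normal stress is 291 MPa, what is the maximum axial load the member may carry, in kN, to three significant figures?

320 kN

A = 1099 mm².
P_max = σ_allow · A = 291 · 1099 = 319700 N = 319.7 kN.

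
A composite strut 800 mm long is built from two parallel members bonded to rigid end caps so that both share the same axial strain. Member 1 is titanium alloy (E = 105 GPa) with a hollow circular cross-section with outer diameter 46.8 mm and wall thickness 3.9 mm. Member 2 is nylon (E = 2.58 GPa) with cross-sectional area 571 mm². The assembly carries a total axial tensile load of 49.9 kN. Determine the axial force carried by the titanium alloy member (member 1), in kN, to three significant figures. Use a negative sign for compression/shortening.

A_1 = 525.6 mm².
Equal strain + equilibrium ⇒ each member carries load in proportion to AE: A₁E₁ = 55190000 N, A₂E₂ = 1473000 N, ΣAE = 56660000 N.
F₁ = P·A₁E₁/ΣAE = 49900·55190000/56660000 = 48600 N.

48.6 kN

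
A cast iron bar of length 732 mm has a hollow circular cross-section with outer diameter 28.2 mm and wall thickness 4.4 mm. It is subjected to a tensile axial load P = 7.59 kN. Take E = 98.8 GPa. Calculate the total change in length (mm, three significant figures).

0.171 mm

A = 329 mm².
δ_mech = NL/(AE) = 7590·732/(329·98800) = 0.1709 mm.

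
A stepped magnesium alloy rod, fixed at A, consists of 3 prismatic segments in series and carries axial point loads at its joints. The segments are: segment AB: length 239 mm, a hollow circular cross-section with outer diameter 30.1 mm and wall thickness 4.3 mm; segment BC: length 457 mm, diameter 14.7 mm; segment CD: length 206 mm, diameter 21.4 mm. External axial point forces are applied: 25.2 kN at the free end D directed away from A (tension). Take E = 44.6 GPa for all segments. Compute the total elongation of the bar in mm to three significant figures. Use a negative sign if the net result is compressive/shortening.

Internal axial forces (sectioning from the free end, tension +): N_CD = 25.2 kN, N_BC = 25.2 kN, N_AB = 25.2 kN.
A_AB = 348.5 mm².
A_BC = 169.7 mm².
A_CD = 359.7 mm².
δ_AB = 25200·239/(348.5·44600) = 0.3875 mm
δ_BC = 25200·457/(169.7·44600) = 1.521 mm
δ_CD = 25200·206/(359.7·44600) = 0.3236 mm
δ = Σδ_i = 2.233 mm.

2.23 mm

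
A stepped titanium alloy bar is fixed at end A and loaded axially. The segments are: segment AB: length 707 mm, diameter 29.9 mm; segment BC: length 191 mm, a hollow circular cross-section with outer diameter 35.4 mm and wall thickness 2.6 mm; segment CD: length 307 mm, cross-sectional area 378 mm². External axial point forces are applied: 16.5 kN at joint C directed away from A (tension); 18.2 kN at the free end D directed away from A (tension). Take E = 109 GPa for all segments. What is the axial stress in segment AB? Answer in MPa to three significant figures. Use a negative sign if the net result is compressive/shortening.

Internal axial forces (sectioning from the free end, tension +): N_CD = 18.2 kN, N_BC = 34.7 kN, N_AB = 34.7 kN.
A_AB = 702.2 mm².
σ_AB = N_AB/A_AB = 34700/702.2 = 49.42 MPa.

49.4 MPa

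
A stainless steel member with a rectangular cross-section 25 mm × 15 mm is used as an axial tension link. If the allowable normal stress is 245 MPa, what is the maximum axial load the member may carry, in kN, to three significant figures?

91.9 kN

A = 375 mm².
P_max = σ_allow · A = 245 · 375 = 91880 N = 91.88 kN.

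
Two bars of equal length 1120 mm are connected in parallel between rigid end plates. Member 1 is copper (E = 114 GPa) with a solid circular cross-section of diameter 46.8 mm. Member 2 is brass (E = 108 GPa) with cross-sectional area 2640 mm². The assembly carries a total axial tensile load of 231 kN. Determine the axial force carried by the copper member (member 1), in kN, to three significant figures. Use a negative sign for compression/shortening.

94.1 kN

A_1 = 1720 mm².
Equal strain + equilibrium ⇒ each member carries load in proportion to AE: A₁E₁ = 196100000 N, A₂E₂ = 285100000 N, ΣAE = 481200000 N.
F₁ = P·A₁E₁/ΣAE = 231000·196100000/481200000 = 94140 N.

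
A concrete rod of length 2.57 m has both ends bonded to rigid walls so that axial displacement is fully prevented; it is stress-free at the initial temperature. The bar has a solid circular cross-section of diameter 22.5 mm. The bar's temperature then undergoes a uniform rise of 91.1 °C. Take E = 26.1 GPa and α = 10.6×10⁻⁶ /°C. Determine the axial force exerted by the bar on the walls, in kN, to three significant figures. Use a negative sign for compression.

-10.0 kN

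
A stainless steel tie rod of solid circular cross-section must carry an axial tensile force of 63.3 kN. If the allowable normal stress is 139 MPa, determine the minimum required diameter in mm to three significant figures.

24.1 mm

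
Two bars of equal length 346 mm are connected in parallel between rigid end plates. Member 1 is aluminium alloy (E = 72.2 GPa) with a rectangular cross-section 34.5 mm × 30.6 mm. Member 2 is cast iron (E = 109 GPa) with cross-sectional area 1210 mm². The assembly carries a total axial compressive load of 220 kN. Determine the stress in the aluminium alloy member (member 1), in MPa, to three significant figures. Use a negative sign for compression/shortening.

A_1 = 1056 mm².
Equal strain + equilibrium ⇒ each member carries load in proportion to AE: A₁E₁ = 76220000 N, A₂E₂ = 131900000 N, ΣAE = 208100000 N.
σ₁ = P·E₁/ΣAE = -220000·72200/208100000 = -76.32 MPa.

-76.3 MPa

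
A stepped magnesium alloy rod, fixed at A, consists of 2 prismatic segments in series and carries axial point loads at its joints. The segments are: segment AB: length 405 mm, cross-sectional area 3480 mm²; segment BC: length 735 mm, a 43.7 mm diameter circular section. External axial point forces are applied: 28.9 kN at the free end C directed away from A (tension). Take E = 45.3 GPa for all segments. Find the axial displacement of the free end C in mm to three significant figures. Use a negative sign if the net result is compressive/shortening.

0.387 mm

Internal axial forces (sectioning from the free end, tension +): N_BC = 28.9 kN, N_AB = 28.9 kN.
A_BC = 1500 mm².
δ_AB = 28900·405/(3480·45300) = 0.07425 mm
δ_BC = 28900·735/(1500·45300) = 0.3126 mm
δ = Σδ_i = 0.3869 mm.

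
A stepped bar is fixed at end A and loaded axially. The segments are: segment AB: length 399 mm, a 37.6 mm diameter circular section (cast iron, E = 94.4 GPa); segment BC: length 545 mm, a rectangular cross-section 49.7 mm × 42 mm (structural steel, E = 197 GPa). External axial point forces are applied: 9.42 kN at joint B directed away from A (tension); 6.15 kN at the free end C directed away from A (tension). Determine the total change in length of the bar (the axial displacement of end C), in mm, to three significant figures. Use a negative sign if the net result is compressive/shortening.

0.0674 mm

Internal axial forces (sectioning from the free end, tension +): N_BC = 6.15 kN, N_AB = 15.57 kN.
A_AB = 1110 mm².
A_BC = 2087 mm².
δ_AB = 15570·399/(1110·94400) = 0.05927 mm
δ_BC = 6150·545/(2087·197000) = 0.008151 mm
δ = Σδ_i = 0.06742 mm.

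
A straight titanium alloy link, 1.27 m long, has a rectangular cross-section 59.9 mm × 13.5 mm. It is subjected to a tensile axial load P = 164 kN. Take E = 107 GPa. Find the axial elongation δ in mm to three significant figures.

A = 808.6 mm².
δ_mech = NL/(AE) = 164000·1270/(808.6·107000) = 2.407 mm.

2.41 mm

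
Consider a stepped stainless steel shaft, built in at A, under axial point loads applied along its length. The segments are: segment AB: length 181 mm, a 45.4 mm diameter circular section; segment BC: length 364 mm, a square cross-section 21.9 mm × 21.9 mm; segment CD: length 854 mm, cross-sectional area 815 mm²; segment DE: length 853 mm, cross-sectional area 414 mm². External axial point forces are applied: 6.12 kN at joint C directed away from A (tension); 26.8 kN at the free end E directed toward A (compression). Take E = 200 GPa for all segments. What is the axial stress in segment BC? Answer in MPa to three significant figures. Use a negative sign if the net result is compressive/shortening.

-43.1 MPa

Internal axial forces (sectioning from the free end, tension +): N_DE = -26.8 kN, N_CD = -26.8 kN, N_BC = -20.68 kN, N_AB = -20.68 kN.
A_BC = 479.6 mm².
σ_BC = N_BC/A_BC = -20680/479.6 = -43.12 MPa.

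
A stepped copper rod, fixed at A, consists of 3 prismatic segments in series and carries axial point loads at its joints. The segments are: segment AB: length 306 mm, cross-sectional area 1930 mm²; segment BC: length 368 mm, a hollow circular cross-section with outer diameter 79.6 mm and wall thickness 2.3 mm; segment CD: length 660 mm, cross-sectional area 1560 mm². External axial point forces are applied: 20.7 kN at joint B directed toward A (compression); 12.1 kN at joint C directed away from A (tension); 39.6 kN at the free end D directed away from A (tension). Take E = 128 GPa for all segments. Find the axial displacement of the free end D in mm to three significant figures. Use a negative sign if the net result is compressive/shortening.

0.435 mm

Internal axial forces (sectioning from the free end, tension +): N_CD = 39.6 kN, N_BC = 51.7 kN, N_AB = 31 kN.
A_BC = 558.5 mm².
δ_AB = 31000·306/(1930·128000) = 0.0384 mm
δ_BC = 51700·368/(558.5·128000) = 0.2661 mm
δ_CD = 39600·660/(1560·128000) = 0.1309 mm
δ = Σδ_i = 0.4354 mm.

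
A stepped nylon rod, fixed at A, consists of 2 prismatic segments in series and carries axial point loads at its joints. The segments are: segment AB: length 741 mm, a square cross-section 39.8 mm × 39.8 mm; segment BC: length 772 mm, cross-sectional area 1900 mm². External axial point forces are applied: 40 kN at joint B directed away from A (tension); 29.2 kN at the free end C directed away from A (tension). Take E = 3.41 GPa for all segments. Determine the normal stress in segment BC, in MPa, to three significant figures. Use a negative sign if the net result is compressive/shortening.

15.4 MPa

Internal axial forces (sectioning from the free end, tension +): N_BC = 29.2 kN, N_AB = 69.2 kN.
σ_BC = N_BC/A_BC = 29200/1900 = 15.37 MPa.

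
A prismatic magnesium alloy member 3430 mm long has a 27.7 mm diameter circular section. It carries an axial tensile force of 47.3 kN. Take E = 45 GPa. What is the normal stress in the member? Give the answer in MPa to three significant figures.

A = 602.6 mm².
σ = N/A = 47300/602.6 = 78.49 MPa.

78.5 MPa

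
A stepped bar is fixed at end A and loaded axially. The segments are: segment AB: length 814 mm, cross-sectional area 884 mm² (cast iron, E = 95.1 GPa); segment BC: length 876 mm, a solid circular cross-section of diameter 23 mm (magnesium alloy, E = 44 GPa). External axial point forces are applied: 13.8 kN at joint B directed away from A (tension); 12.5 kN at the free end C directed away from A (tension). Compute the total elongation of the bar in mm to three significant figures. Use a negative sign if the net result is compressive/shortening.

0.854 mm

Internal axial forces (sectioning from the free end, tension +): N_BC = 12.5 kN, N_AB = 26.3 kN.
A_BC = 415.5 mm².
δ_AB = 26300·814/(884·95100) = 0.2547 mm
δ_BC = 12500·876/(415.5·44000) = 0.599 mm
δ = Σδ_i = 0.8536 mm.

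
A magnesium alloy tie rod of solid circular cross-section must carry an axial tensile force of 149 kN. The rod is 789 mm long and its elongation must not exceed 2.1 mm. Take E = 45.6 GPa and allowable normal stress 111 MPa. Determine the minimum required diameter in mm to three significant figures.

Required area A ≥ P/σ_allow = 149000/111 = 1342 mm².
For a solid circular section, d ≥ √(4A/π) = 41.34 mm.
Elongation limit: A ≥ PL/(Eδ_allow) = 149000·789/(45600·2.1) = 1228 mm² ⇒ d ≥ 39.54 mm.
The stress limit governs.

41.3 mm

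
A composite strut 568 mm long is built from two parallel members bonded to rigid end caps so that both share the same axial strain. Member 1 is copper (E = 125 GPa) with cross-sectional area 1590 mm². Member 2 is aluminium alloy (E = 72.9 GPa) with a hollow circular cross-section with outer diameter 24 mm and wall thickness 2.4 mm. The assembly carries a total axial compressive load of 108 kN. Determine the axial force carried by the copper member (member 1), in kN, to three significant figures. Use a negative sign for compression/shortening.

A_2 = 162.9 mm².
Equal strain + equilibrium ⇒ each member carries load in proportion to AE: A₁E₁ = 198800000 N, A₂E₂ = 11870000 N, ΣAE = 210600000 N.
F₁ = P·A₁E₁/ΣAE = -108000·198800000/210600000 = -101900 N.

-102 kN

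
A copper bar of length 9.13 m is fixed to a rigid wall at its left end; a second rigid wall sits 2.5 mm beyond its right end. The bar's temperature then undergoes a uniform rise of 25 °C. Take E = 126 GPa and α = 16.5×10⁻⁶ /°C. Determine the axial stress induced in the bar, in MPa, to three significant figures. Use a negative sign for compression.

-17.5 MPa

Free thermal expansion αLΔT = 16.5e-6 · 9130 · 25 = 3.766 mm.
The walls engage after the gap closes; constrained expansion = 3.766 − 2.5 = 1.266 mm.
The walls impose strain ε = −(1.266)/9130 = -1.3868e-04; σ = Eε = 126000 · -1.3868e-04 = -17.47 MPa.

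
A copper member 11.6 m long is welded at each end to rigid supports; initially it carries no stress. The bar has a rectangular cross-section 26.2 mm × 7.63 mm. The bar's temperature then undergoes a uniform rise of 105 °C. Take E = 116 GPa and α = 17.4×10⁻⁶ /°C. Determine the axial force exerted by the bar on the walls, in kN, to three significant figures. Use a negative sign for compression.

-42.4 kN

Free thermal expansion αLΔT = 17.4e-6 · 11600 · 105 = 21.19 mm.
The walls impose strain ε = −(21.19)/11600 = -1.8270e-03; σ = Eε = 116000 · -1.8270e-03 = -211.9 MPa.
Wall reaction R = σ·A = -211.9·199.9 = -42370 N = -42.37 kN.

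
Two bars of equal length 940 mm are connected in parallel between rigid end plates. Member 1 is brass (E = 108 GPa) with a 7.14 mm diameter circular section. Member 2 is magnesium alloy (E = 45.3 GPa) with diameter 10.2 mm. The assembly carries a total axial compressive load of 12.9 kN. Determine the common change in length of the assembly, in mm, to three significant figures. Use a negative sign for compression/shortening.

A_1 = 40.04 mm².
A_2 = 81.71 mm².
Equal strain + equilibrium ⇒ each member carries load in proportion to AE: A₁E₁ = 4324000 N, A₂E₂ = 3702000 N, ΣAE = 8026000 N.
δ = PL/ΣAE = -12900·940/8026000 = -1.511 mm.

-1.51 mm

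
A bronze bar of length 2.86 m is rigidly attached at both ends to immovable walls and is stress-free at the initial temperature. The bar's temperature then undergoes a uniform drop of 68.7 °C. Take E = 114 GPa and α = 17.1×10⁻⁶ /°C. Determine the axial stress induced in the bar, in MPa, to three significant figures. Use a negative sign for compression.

Free thermal expansion αLΔT = 17.1e-6 · 2860 · -68.7 = -3.36 mm.
The walls impose strain ε = −(-3.36)/2860 = 1.1748e-03; σ = Eε = 114000 · 1.1748e-03 = 133.9 MPa.

134 MPa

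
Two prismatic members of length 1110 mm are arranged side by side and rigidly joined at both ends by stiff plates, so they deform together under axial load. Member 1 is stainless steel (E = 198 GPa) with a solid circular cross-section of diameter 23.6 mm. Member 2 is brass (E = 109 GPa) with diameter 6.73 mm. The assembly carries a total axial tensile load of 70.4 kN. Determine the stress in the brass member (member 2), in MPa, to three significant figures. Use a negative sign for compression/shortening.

84.8 MPa

A_1 = 437.4 mm².
A_2 = 35.57 mm².
Equal strain + equilibrium ⇒ each member carries load in proportion to AE: A₁E₁ = 86610000 N, A₂E₂ = 3877000 N, ΣAE = 90490000 N.
σ₂ = P·E₂/ΣAE = 70400·109000/90490000 = 84.8 MPa.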